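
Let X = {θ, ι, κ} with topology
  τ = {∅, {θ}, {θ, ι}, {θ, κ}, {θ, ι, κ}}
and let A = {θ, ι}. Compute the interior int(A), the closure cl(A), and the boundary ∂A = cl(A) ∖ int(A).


int(A) = {θ, ι}, cl(A) = {θ, ι, κ}, ∂A = {κ}.

Closed sets in (X, τ) are complements of opens:
  closed(X, τ) = {∅, {ι}, {κ}, {ι, κ}, {θ, ι, κ}}.
int(A) = ⋃ {U ∈ τ : U ⊆ A}. Opens contained in A: ∅, {θ}, {θ, ι}.
Taking the union of these: int(A) = {θ, ι}.
cl(A) = ⋂ {C closed : A ⊆ C}. Closed sets containing A: {θ, ι, κ}.
Intersecting these: cl(A) = {θ, ι, κ}.
∂A = cl(A) ∖ int(A) = {θ, ι, κ} ∖ {θ, ι} = {κ}.


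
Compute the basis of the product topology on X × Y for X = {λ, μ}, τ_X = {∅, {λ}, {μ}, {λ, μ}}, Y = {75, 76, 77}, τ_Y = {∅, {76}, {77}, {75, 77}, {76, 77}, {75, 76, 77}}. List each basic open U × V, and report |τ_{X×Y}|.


Basis B = {∅ × ∅, {λ} × {76}, {λ} × {77}, {μ} × {76}, {μ} × {77}, {λ} × {75, 77}, {λ} × {76, 77}, {λ, μ} × {76}, {λ, μ} × {77}, {μ} × {75, 77}, {μ} × {76, 77}, {λ} × {75, 76, 77}, {μ} × {75, 76, 77}, {λ, μ} × {75, 77}, {λ, μ} × {76, 77}, {λ, μ} × {75, 76, 77}}; |τ_{X×Y}| = 36.

Enumerate products U × V with U ∈ τ_X, V ∈ τ_Y (deduplicated):
  ∅ × ∅ = {} (∅)
  {λ} × {76} = {(λ,76)}
  {λ} × {77} = {(λ,77)}
  {μ} × {76} = {(μ,76)}
  {μ} × {77} = {(μ,77)}
  {λ} × {75, 77} = {(λ,75), (λ,77)}
  {λ} × {76, 77} = {(λ,76), (λ,77)}
  {λ, μ} × {76} = {(λ,76), (μ,76)}
  {λ, μ} × {77} = {(λ,77), (μ,77)}
  {μ} × {75, 77} = {(μ,75), (μ,77)}
  {μ} × {76, 77} = {(μ,76), (μ,77)}
  {λ} × {75, 76, 77} = {(λ,75), (λ,76), (λ,77)}
  {μ} × {75, 76, 77} = {(μ,75), (μ,76), (μ,77)}
  {λ, μ} × {75, 77} = {(λ,75), (λ,77), (μ,75), (μ,77)}
  {λ, μ} × {76, 77} = {(λ,76), (λ,77), (μ,76), (μ,77)}
  {λ, μ} × {75, 76, 77} = {(λ,75), (λ,76), (λ,77), (μ,75), (μ,76), (μ,77)}
These 16 distinct sets form the basis B.
Close under arbitrary unions to get τ_{X×Y}; counting gives |τ_{X×Y}| = 36.


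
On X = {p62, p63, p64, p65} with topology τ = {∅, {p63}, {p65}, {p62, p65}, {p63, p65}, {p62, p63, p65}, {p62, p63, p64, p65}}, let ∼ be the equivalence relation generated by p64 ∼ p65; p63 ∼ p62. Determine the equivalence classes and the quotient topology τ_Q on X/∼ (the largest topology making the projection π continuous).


X/∼ = {[p62=p63], [p64=p65]}; |τ_Q| = 2.

Equivalence classes: [p62=p63], [p64=p65].
Quotient map π: X → X/∼ sends p62 ↦ [p62=p63], p63 ↦ [p62=p63], p64 ↦ [p64=p65], p65 ↦ [p64=p65].
For each subset V ⊆ X/∼, compute π^{-1}(V) ⊆ X and check whether π^{-1}(V) ∈ τ. V is open in τ_Q iff π^{-1}(V) ∈ τ.
  V = {}: π^{-1}(V) = ∅ ∈ τ ✓.
  V = {[p62=p63]}: π^{-1}(V) = {p62, p63} ∉ τ ✗.
  V = {[p64=p65]}: π^{-1}(V) = {p64, p65} ∉ τ ✗.
  V = {[p62=p63], [p64=p65]}: π^{-1}(V) = {p62, p63, p64, p65} ∈ τ ✓.
Open sets in the quotient: τ_Q = {{}, {[p62=p63], [p64=p65]}} (2 elements).


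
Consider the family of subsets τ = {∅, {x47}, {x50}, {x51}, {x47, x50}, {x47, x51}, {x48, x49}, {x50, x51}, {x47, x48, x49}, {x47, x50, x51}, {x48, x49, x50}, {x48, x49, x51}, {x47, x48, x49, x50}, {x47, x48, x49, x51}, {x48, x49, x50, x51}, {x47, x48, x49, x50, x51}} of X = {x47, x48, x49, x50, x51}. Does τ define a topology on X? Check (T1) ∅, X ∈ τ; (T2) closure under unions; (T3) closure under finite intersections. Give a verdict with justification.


τ IS a topology on X.

Axiom (T1): ∅ ∈ τ? Yes; X ∈ τ? Yes.
Axiom (T2/T3): check pairwise unions and intersections of members of τ.
All pairwise intersections and unions checked — each lies in τ. Therefore τ satisfies (T1), (T2), (T3): it IS a topology on X.


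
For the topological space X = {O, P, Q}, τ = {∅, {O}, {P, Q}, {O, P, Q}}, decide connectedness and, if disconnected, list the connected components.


(X, τ) is disconnected; components = [{O}, {P, Q}].

Find clopen sets (U ∈ τ with X ∖ U ∈ τ):
  U = ∅, X ∖ U = {O, P, Q} — both open, so U is clopen.
  U = {O}, X ∖ U = {P, Q} — both open, so U is clopen.
  U = {P, Q}, X ∖ U = {O} — both open, so U is clopen.
  U = {O, P, Q}, X ∖ U = ∅ — both open, so U is clopen.
Nontrivial clopen(s) exist: e.g. {P, Q}. So (X, τ) is disconnected.
Compute connected components by grouping points that agree on all clopens:
  component: {O}
  component: {P, Q}


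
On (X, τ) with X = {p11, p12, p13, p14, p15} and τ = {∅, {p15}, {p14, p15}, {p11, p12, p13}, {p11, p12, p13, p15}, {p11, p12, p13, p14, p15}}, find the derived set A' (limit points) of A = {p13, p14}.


A' = {p11, p12}

For each x ∈ X, list the open sets U ∈ τ with x ∈ U, then check whether U ∩ (A ∖ {x}) ≠ ∅ for every such U.
  x = p11: opens ∋ x are {p11, p12, p13}, {p11, p12, p13, p15}, {p11, p12, p13, p14, p15}; each meets A ∖ {p11}, so x IS a limit point.
  x = p12: opens ∋ x are {p11, p12, p13}, {p11, p12, p13, p15}, {p11, p12, p13, p14, p15}; each meets A ∖ {p12}, so x IS a limit point.
  x = p13: open {p11, p12, p13} ∋ x has {p11, p12, p13} ∩ (A ∖ {p13}) = ∅, so x is NOT a limit point.
  x = p14: open {p14, p15} ∋ x has {p14, p15} ∩ (A ∖ {p14}) = ∅, so x is NOT a limit point.
  x = p15: open {p15} ∋ x has {p15} ∩ (A ∖ {p15}) = ∅, so x is NOT a limit point.
Collecting: A' = {p11, p12}.


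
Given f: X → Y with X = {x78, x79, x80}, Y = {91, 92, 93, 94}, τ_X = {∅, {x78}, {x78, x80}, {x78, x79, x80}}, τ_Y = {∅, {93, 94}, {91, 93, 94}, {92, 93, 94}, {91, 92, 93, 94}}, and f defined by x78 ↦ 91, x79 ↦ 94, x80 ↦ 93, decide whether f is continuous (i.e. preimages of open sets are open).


f is NOT continuous.

Compute f^{-1}(U) for each U ∈ τ_Y:
  U = ∅: f^{-1}(U) = ∅ ∈ τ_X ✓.
  U = {93, 94}: f^{-1}(U) = {x79, x80} ∉ τ_X ✗.
  U = {91, 93, 94}: f^{-1}(U) = {x78, x79, x80} ∈ τ_X ✓.
  U = {92, 93, 94}: f^{-1}(U) = {x79, x80} ∉ τ_X ✗.
  U = {91, 92, 93, 94}: f^{-1}(U) = {x78, x79, x80} ∈ τ_X ✓.
Found U = {93, 94} with f^{-1}(U) = {x79, x80} not in τ_X. Therefore f is NOT continuous.


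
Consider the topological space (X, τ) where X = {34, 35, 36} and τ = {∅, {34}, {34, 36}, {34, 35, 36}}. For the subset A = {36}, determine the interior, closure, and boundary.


int(A) = ∅, cl(A) = {35, 36}, ∂A = {35, 36}.

Closed sets in (X, τ) are complements of opens:
  closed(X, τ) = {∅, {35}, {35, 36}, {34, 35, 36}}.
int(A) = ⋃ {U ∈ τ : U ⊆ A}. Opens contained in A: ∅.
Taking the union of these: int(A) = ∅.
cl(A) = ⋂ {C closed : A ⊆ C}. Closed sets containing A: {35, 36}, {34, 35, 36}.
Intersecting these: cl(A) = {35, 36}.
∂A = cl(A) ∖ int(A) = {35, 36} ∖ ∅ = {35, 36}.


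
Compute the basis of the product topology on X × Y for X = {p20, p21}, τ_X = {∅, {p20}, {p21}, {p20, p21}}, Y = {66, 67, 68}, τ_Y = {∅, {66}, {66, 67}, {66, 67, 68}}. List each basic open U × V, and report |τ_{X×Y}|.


Basis B = {∅ × ∅, {p20} × {66}, {p21} × {66}, {p20} × {66, 67}, {p20, p21} × {66}, {p21} × {66, 67}, {p20} × {66, 67, 68}, {p21} × {66, 67, 68}, {p20, p21} × {66, 67}, {p20, p21} × {66, 67, 68}}; |τ_{X×Y}| = 16.

Enumerate products U × V with U ∈ τ_X, V ∈ τ_Y (deduplicated):
  ∅ × ∅ = {} (∅)
  {p20} × {66} = {(p20,66)}
  {p21} × {66} = {(p21,66)}
  {p20} × {66, 67} = {(p20,66), (p20,67)}
  {p20, p21} × {66} = {(p20,66), (p21,66)}
  {p21} × {66, 67} = {(p21,66), (p21,67)}
  {p20} × {66, 67, 68} = {(p20,66), (p20,67), (p20,68)}
  {p21} × {66, 67, 68} = {(p21,66), (p21,67), (p21,68)}
  {p20, p21} × {66, 67} = {(p20,66), (p20,67), (p21,66), (p21,67)}
  {p20, p21} × {66, 67, 68} = {(p20,66), (p20,67), (p20,68), (p21,66), (p21,67), (p21,68)}
These 10 distinct sets form the basis B.
Close under arbitrary unions to get τ_{X×Y}; counting gives |τ_{X×Y}| = 16.


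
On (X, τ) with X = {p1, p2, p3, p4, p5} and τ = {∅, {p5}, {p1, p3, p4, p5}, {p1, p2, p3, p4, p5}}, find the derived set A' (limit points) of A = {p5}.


A' = {p1, p2, p3, p4}

For each x ∈ X, list the open sets U ∈ τ with x ∈ U, then check whether U ∩ (A ∖ {x}) ≠ ∅ for every such U.
  x = p1: opens ∋ x are {p1, p3, p4, p5}, {p1, p2, p3, p4, p5}; each meets A ∖ {p1}, so x IS a limit point.
  x = p2: opens ∋ x are {p1, p2, p3, p4, p5}; each meets A ∖ {p2}, so x IS a limit point.
  x = p3: opens ∋ x are {p1, p3, p4, p5}, {p1, p2, p3, p4, p5}; each meets A ∖ {p3}, so x IS a limit point.
  x = p4: opens ∋ x are {p1, p3, p4, p5}, {p1, p2, p3, p4, p5}; each meets A ∖ {p4}, so x IS a limit point.
  x = p5: open {p5} ∋ x has {p5} ∩ (A ∖ {p5}) = ∅, so x is NOT a limit point.
Collecting: A' = {p1, p2, p3, p4}.


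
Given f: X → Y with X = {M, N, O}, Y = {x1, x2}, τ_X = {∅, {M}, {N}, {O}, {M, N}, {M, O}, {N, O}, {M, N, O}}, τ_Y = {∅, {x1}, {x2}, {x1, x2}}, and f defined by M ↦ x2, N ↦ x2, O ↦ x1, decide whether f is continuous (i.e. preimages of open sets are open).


f IS continuous.

Compute f^{-1}(U) for each U ∈ τ_Y:
  U = ∅: f^{-1}(U) = ∅ ∈ τ_X ✓.
  U = {x1}: f^{-1}(U) = {O} ∈ τ_X ✓.
  U = {x2}: f^{-1}(U) = {M, N} ∈ τ_X ✓.
  U = {x1, x2}: f^{-1}(U) = {M, N, O} ∈ τ_X ✓.
Every preimage lies in τ_X, so f IS continuous.


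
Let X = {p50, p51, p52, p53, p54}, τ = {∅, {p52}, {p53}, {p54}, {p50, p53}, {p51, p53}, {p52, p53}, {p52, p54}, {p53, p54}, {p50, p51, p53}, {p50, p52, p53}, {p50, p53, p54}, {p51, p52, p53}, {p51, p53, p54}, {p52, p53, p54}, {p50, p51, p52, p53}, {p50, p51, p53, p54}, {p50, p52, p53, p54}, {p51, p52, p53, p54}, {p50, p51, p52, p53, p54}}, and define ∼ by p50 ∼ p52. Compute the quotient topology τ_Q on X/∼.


X/∼ = {[p50=p52], [p51], [p53], [p54]}; |τ_Q| = 10.

Equivalence classes: [p50=p52], [p51], [p53], [p54].
Quotient map π: X → X/∼ sends p50 ↦ [p50=p52], p51 ↦ [p51], p52 ↦ [p50=p52], p53 ↦ [p53], p54 ↦ [p54].
For each subset V ⊆ X/∼, compute π^{-1}(V) ⊆ X and check whether π^{-1}(V) ∈ τ. V is open in τ_Q iff π^{-1}(V) ∈ τ.
  V = {}: π^{-1}(V) = ∅ ∈ τ ✓.
  V = {[p50=p52]}: π^{-1}(V) = {p50, p52} ∉ τ ✗.
  V = {[p51]}: π^{-1}(V) = {p51} ∉ τ ✗.
  V = {[p50=p52], [p51]}: π^{-1}(V) = {p50, p51, p52} ∉ τ ✗.
  V = {[p53]}: π^{-1}(V) = {p53} ∈ τ ✓.
  V = {[p50=p52], [p53]}: π^{-1}(V) = {p50, p52, p53} ∈ τ ✓.
  V = {[p51], [p53]}: π^{-1}(V) = {p51, p53} ∈ τ ✓.
  V = {[p50=p52], [p51], [p53]}: π^{-1}(V) = {p50, p51, p52, p53} ∈ τ ✓.
  V = {[p54]}: π^{-1}(V) = {p54} ∈ τ ✓.
  V = {[p50=p52], [p54]}: π^{-1}(V) = {p50, p52, p54} ∉ τ ✗.
  V = {[p51], [p54]}: π^{-1}(V) = {p51, p54} ∉ τ ✗.
  V = {[p50=p52], [p51], [p54]}: π^{-1}(V) = {p50, p51, p52, p54} ∉ τ ✗.
  V = {[p53], [p54]}: π^{-1}(V) = {p53, p54} ∈ τ ✓.
  V = {[p50=p52], [p53], [p54]}: π^{-1}(V) = {p50, p52, p53, p54} ∈ τ ✓.
  V = {[p51], [p53], [p54]}: π^{-1}(V) = {p51, p53, p54} ∈ τ ✓.
  V = {[p50=p52], [p51], [p53], [p54]}: π^{-1}(V) = {p50, p51, p52, p53, p54} ∈ τ ✓.
Open sets in the quotient: τ_Q = {{}, {[p53]}, {[p50=p52], [p53]}, {[p51], [p53]}, {[p50=p52], [p51], [p53]}, {[p54]}, {[p53], [p54]}, {[p50=p52], [p53], [p54]}, {[p51], [p53], [p54]}, {[p50=p52], [p51], [p53], [p54]}} (10 elements).


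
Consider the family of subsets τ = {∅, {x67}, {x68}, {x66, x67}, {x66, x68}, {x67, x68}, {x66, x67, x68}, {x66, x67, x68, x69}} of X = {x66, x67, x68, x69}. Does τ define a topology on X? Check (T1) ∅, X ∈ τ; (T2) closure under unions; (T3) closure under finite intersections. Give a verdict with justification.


τ is NOT a topology on X.

Axiom (T1): ∅ ∈ τ? Yes; X ∈ τ? Yes.
Axiom (T2/T3): check pairwise unions and intersections of members of τ.
Counterexample for (T3): {x66, x67} ∩ {x66, x68} = {x66} ∉ τ. Therefore τ is NOT a topology.


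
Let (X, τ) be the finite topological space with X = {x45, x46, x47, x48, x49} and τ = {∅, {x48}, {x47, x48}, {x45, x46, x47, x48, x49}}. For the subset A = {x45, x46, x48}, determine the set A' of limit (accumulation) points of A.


A' = {x45, x46, x47, x49}

For each x ∈ X, list the open sets U ∈ τ with x ∈ U, then check whether U ∩ (A ∖ {x}) ≠ ∅ for every such U.
  x = x45: opens ∋ x are {x45, x46, x47, x48, x49}; each meets A ∖ {x45}, so x IS a limit point.
  x = x46: opens ∋ x are {x45, x46, x47, x48, x49}; each meets A ∖ {x46}, so x IS a limit point.
  x = x47: opens ∋ x are {x47, x48}, {x45, x46, x47, x48, x49}; each meets A ∖ {x47}, so x IS a limit point.
  x = x48: open {x48} ∋ x has {x48} ∩ (A ∖ {x48}) = ∅, so x is NOT a limit point.
  x = x49: opens ∋ x are {x45, x46, x47, x48, x49}; each meets A ∖ {x49}, so x IS a limit point.
Collecting: A' = {x45, x46, x47, x49}.


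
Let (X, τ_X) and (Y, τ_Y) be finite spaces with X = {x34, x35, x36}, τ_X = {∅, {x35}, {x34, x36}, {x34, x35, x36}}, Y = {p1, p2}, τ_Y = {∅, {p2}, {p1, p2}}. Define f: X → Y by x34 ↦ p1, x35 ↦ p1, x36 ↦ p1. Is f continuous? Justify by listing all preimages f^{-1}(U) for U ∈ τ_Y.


f IS continuous.

Compute f^{-1}(U) for each U ∈ τ_Y:
  U = ∅: f^{-1}(U) = ∅ ∈ τ_X ✓.
  U = {p2}: f^{-1}(U) = ∅ ∈ τ_X ✓.
  U = {p1, p2}: f^{-1}(U) = {x34, x35, x36} ∈ τ_X ✓.
Every preimage lies in τ_X, so f IS continuous.


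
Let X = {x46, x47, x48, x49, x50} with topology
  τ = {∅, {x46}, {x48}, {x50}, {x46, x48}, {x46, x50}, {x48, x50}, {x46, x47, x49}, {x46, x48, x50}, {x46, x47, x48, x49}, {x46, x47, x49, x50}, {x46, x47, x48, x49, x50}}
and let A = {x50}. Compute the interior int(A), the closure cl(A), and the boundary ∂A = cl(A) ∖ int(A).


int(A) = {x50}, cl(A) = {x50}, ∂A = ∅.

Closed sets in (X, τ) are complements of opens:
  closed(X, τ) = {∅, {x48}, {x50}, {x47, x49}, {x48, x50}, {x46, x47, x49}, {x47, x48, x49}, {x47, x49, x50}, {x46, x47, x48, x49}, {x46, x47, x49, x50}, {x47, x48, x49, x50}, {x46, x47, x48, x49, x50}}.
int(A) = ⋃ {U ∈ τ : U ⊆ A}. Opens contained in A: ∅, {x50}.
Taking the union of these: int(A) = {x50}.
cl(A) = ⋂ {C closed : A ⊆ C}. Closed sets containing A: {x50}, {x48, x50}, {x47, x49, x50}, {x46, x47, x49, x50}, {x47, x48, x49, x50}, {x46, x47, x48, x49, x50}.
Intersecting these: cl(A) = {x50}.
∂A = cl(A) ∖ int(A) = {x50} ∖ {x50} = ∅.


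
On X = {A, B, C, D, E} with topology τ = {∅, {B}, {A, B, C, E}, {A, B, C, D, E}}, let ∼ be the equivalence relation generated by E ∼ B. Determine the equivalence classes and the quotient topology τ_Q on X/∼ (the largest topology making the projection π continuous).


X/∼ = {[A], [B=E], [C], [D]}; |τ_Q| = 3.

Equivalence classes: [A], [B=E], [C], [D].
Quotient map π: X → X/∼ sends A ↦ [A], B ↦ [B=E], C ↦ [C], D ↦ [D], E ↦ [B=E].
For each subset V ⊆ X/∼, compute π^{-1}(V) ⊆ X and check whether π^{-1}(V) ∈ τ. V is open in τ_Q iff π^{-1}(V) ∈ τ.
  V = {}: π^{-1}(V) = ∅ ∈ τ ✓.
  V = {[A]}: π^{-1}(V) = {A} ∉ τ ✗.
  V = {[B=E]}: π^{-1}(V) = {B, E} ∉ τ ✗.
  V = {[A], [B=E]}: π^{-1}(V) = {A, B, E} ∉ τ ✗.
  V = {[C]}: π^{-1}(V) = {C} ∉ τ ✗.
  V = {[A], [C]}: π^{-1}(V) = {A, C} ∉ τ ✗.
  V = {[B=E], [C]}: π^{-1}(V) = {B, C, E} ∉ τ ✗.
  V = {[A], [B=E], [C]}: π^{-1}(V) = {A, B, C, E} ∈ τ ✓.
  V = {[D]}: π^{-1}(V) = {D} ∉ τ ✗.
  V = {[A], [D]}: π^{-1}(V) = {A, D} ∉ τ ✗.
  V = {[B=E], [D]}: π^{-1}(V) = {B, D, E} ∉ τ ✗.
  V = {[A], [B=E], [D]}: π^{-1}(V) = {A, B, D, E} ∉ τ ✗.
  V = {[C], [D]}: π^{-1}(V) = {C, D} ∉ τ ✗.
  V = {[A], [C], [D]}: π^{-1}(V) = {A, C, D} ∉ τ ✗.
  V = {[B=E], [C], [D]}: π^{-1}(V) = {B, C, D, E} ∉ τ ✗.
  V = {[A], [B=E], [C], [D]}: π^{-1}(V) = {A, B, C, D, E} ∈ τ ✓.
Open sets in the quotient: τ_Q = {{}, {[A], [B=E], [C]}, {[A], [B=E], [C], [D]}} (3 elements).


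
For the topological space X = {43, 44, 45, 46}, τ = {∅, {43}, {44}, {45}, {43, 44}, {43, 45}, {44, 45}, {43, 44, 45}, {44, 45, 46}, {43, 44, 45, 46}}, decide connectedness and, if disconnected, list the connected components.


(X, τ) is disconnected; components = [{43}, {44, 45, 46}].

Find clopen sets (U ∈ τ with X ∖ U ∈ τ):
  U = ∅, X ∖ U = {43, 44, 45, 46} — both open, so U is clopen.
  U = {43}, X ∖ U = {44, 45, 46} — both open, so U is clopen.
  U = {44, 45, 46}, X ∖ U = {43} — both open, so U is clopen.
  U = {43, 44, 45, 46}, X ∖ U = ∅ — both open, so U is clopen.
Nontrivial clopen(s) exist: e.g. {43}. So (X, τ) is disconnected.
Compute connected components by grouping points that agree on all clopens:
  component: {43}
  component: {44, 45, 46}


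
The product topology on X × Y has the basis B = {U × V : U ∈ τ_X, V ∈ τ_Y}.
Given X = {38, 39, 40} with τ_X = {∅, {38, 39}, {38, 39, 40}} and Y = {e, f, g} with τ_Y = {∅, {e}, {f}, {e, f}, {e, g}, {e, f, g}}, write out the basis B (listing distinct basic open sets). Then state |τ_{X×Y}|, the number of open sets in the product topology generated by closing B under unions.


Basis B = {∅ × ∅, {38, 39} × {e}, {38, 39} × {f}, {38, 39, 40} × {e}, {38, 39, 40} × {f}, {38, 39} × {e, f}, {38, 39} × {e, g}, {38, 39} × {e, f, g}, {38, 39, 40} × {e, f}, {38, 39, 40} × {e, g}, {38, 39, 40} × {e, f, g}}; |τ_{X×Y}| = 18.

Enumerate products U × V with U ∈ τ_X, V ∈ τ_Y (deduplicated):
  ∅ × ∅ = {} (∅)
  {38, 39} × {e} = {(38,e), (39,e)}
  {38, 39} × {f} = {(38,f), (39,f)}
  {38, 39, 40} × {e} = {(38,e), (39,e), (40,e)}
  {38, 39, 40} × {f} = {(38,f), (39,f), (40,f)}
  {38, 39} × {e, f} = {(38,e), (38,f), (39,e), (39,f)}
  {38, 39} × {e, g} = {(38,e), (38,g), (39,e), (39,g)}
  {38, 39} × {e, f, g} = {(38,e), (38,f), (38,g), (39,e), (39,f), (39,g)}
  {38, 39, 40} × {e, f} = {(38,e), (38,f), (39,e), (39,f), (40,e), (40,f)}
  {38, 39, 40} × {e, g} = {(38,e), (38,g), (39,e), (39,g), (40,e), (40,g)}
  {38, 39, 40} × {e, f, g} = {(38,e), (38,f), (38,g), (39,e), (39,f), (39,g), (40,e), (40,f), (40,g)}
These 11 distinct sets form the basis B.
Close under arbitrary unions to get τ_{X×Y}; counting gives |τ_{X×Y}| = 18.


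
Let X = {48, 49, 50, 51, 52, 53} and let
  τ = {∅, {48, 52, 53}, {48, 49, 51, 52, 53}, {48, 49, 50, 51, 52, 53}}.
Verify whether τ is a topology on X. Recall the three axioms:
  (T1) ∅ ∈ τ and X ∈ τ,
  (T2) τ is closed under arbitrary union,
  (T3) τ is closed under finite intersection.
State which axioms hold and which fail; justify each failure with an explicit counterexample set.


τ IS a topology on X.

Axiom (T1): ∅ ∈ τ? Yes; X ∈ τ? Yes.
Axiom (T2/T3): check pairwise unions and intersections of members of τ.
All pairwise intersections and unions checked — each lies in τ. Therefore τ satisfies (T1), (T2), (T3): it IS a topology on X.


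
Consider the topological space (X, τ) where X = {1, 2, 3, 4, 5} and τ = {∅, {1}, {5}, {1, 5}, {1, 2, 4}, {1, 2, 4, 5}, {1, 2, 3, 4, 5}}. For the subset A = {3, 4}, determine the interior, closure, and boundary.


int(A) = ∅, cl(A) = {2, 3, 4}, ∂A = {2, 3, 4}.

Closed sets in (X, τ) are complements of opens:
  closed(X, τ) = {∅, {3}, {3, 5}, {2, 3, 4}, {1, 2, 3, 4}, {2, 3, 4, 5}, {1, 2, 3, 4, 5}}.
int(A) = ⋃ {U ∈ τ : U ⊆ A}. Opens contained in A: ∅.
Taking the union of these: int(A) = ∅.
cl(A) = ⋂ {C closed : A ⊆ C}. Closed sets containing A: {2, 3, 4}, {1, 2, 3, 4}, {2, 3, 4, 5}, {1, 2, 3, 4, 5}.
Intersecting these: cl(A) = {2, 3, 4}.
∂A = cl(A) ∖ int(A) = {2, 3, 4} ∖ ∅ = {2, 3, 4}.


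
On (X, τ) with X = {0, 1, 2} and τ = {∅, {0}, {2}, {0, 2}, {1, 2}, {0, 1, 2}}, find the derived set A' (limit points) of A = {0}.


A' = ∅

For each x ∈ X, list the open sets U ∈ τ with x ∈ U, then check whether U ∩ (A ∖ {x}) ≠ ∅ for every such U.
  x = 0: open {0} ∋ x has {0} ∩ (A ∖ {0}) = ∅, so x is NOT a limit point.
  x = 1: open {1, 2} ∋ x has {1, 2} ∩ (A ∖ {1}) = ∅, so x is NOT a limit point.
  x = 2: open {2} ∋ x has {2} ∩ (A ∖ {2}) = ∅, so x is NOT a limit point.
Collecting: A' = ∅.


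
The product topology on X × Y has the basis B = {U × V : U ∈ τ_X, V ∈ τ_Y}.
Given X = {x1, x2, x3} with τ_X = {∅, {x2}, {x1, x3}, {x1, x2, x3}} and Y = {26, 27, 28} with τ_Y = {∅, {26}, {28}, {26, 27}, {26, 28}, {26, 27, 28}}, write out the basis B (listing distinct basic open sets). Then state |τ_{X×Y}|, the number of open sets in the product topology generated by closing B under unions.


Basis B = {∅ × ∅, {x2} × {26}, {x2} × {28}, {x1, x3} × {26}, {x1, x3} × {28}, {x2} × {26, 27}, {x2} × {26, 28}, {x1, x2, x3} × {26}, {x1, x2, x3} × {28}, {x2} × {26, 27, 28}, {x1, x3} × {26, 27}, {x1, x3} × {26, 28}, {x1, x3} × {26, 27, 28}, {x1, x2, x3} × {26, 27}, {x1, x2, x3} × {26, 28}, {x1, x2, x3} × {26, 27, 28}}; |τ_{X×Y}| = 36.

Enumerate products U × V with U ∈ τ_X, V ∈ τ_Y (deduplicated):
  ∅ × ∅ = {} (∅)
  {x2} × {26} = {(x2,26)}
  {x2} × {28} = {(x2,28)}
  {x1, x3} × {26} = {(x1,26), (x3,26)}
  {x1, x3} × {28} = {(x1,28), (x3,28)}
  {x2} × {26, 27} = {(x2,26), (x2,27)}
  {x2} × {26, 28} = {(x2,26), (x2,28)}
  {x1, x2, x3} × {26} = {(x1,26), (x2,26), (x3,26)}
  {x1, x2, x3} × {28} = {(x1,28), (x2,28), (x3,28)}
  {x2} × {26, 27, 28} = {(x2,26), (x2,27), (x2,28)}
  {x1, x3} × {26, 27} = {(x1,26), (x1,27), (x3,26), (x3,27)}
  {x1, x3} × {26, 28} = {(x1,26), (x1,28), (x3,26), (x3,28)}
  {x1, x3} × {26, 27, 28} = {(x1,26), (x1,27), (x1,28), (x3,26), (x3,27), (x3,28)}
  {x1, x2, x3} × {26, 27} = {(x1,26), (x1,27), (x2,26), (x2,27), (x3,26), (x3,27)}
  {x1, x2, x3} × {26, 28} = {(x1,26), (x1,28), (x2,26), (x2,28), (x3,26), (x3,28)}
  {x1, x2, x3} × {26, 27, 28} = {(x1,26), (x1,27), (x1,28), (x2,26), (x2,27), (x2,28), (x3,26), (x3,27), (x3,28)}
These 16 distinct sets form the basis B.
Close under arbitrary unions to get τ_{X×Y}; counting gives |τ_{X×Y}| = 36.


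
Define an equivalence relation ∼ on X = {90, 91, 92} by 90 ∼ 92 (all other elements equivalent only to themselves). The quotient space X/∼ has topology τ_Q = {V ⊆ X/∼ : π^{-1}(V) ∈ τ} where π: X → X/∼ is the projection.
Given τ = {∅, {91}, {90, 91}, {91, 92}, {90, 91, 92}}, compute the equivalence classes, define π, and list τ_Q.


X/∼ = {[90=92], [91]}; |τ_Q| = 3.

Equivalence classes: [90=92], [91].
Quotient map π: X → X/∼ sends 90 ↦ [90=92], 91 ↦ [91], 92 ↦ [90=92].
For each subset V ⊆ X/∼, compute π^{-1}(V) ⊆ X and check whether π^{-1}(V) ∈ τ. V is open in τ_Q iff π^{-1}(V) ∈ τ.
  V = {}: π^{-1}(V) = ∅ ∈ τ ✓.
  V = {[90=92]}: π^{-1}(V) = {90, 92} ∉ τ ✗.
  V = {[91]}: π^{-1}(V) = {91} ∈ τ ✓.
  V = {[90=92], [91]}: π^{-1}(V) = {90, 91, 92} ∈ τ ✓.
Open sets in the quotient: τ_Q = {{}, {[91]}, {[90=92], [91]}} (3 elements).


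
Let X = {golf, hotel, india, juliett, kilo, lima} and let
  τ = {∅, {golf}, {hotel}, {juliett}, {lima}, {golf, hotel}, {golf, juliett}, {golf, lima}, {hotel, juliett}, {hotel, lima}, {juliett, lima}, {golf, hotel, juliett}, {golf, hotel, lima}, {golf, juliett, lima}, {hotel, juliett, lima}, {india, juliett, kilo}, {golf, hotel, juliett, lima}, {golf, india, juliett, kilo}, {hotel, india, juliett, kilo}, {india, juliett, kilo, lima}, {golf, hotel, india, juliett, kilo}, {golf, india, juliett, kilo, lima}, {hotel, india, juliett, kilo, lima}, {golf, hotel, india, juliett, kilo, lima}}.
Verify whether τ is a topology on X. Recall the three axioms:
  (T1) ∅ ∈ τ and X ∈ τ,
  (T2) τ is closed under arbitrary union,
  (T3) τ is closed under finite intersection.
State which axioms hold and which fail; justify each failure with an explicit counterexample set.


τ IS a topology on X.

Axiom (T1): ∅ ∈ τ? Yes; X ∈ τ? Yes.
Axiom (T2/T3): check pairwise unions and intersections of members of τ.
All pairwise intersections and unions checked — each lies in τ. Therefore τ satisfies (T1), (T2), (T3): it IS a topology on X.


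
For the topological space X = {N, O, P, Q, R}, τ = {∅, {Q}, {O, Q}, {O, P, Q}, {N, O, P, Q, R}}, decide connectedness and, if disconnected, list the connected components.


(X, τ) is connected.

Find clopen sets (U ∈ τ with X ∖ U ∈ τ):
  U = ∅, X ∖ U = {N, O, P, Q, R} — both open, so U is clopen.
  U = {N, O, P, Q, R}, X ∖ U = ∅ — both open, so U is clopen.
Only trivial clopens (∅ and X) exist, so (X, τ) is connected.
Compute connected components by grouping points that agree on all clopens:
  component: {N, O, P, Q, R}


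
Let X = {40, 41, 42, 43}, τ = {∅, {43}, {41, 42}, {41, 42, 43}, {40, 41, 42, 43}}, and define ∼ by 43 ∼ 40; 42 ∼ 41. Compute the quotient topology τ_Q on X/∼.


X/∼ = {[40=43], [41=42]}; |τ_Q| = 3.

Equivalence classes: [40=43], [41=42].
Quotient map π: X → X/∼ sends 40 ↦ [40=43], 41 ↦ [41=42], 42 ↦ [41=42], 43 ↦ [40=43].
For each subset V ⊆ X/∼, compute π^{-1}(V) ⊆ X and check whether π^{-1}(V) ∈ τ. V is open in τ_Q iff π^{-1}(V) ∈ τ.
  V = {}: π^{-1}(V) = ∅ ∈ τ ✓.
  V = {[40=43]}: π^{-1}(V) = {40, 43} ∉ τ ✗.
  V = {[41=42]}: π^{-1}(V) = {41, 42} ∈ τ ✓.
  V = {[40=43], [41=42]}: π^{-1}(V) = {40, 41, 42, 43} ∈ τ ✓.
Open sets in the quotient: τ_Q = {{}, {[41=42]}, {[40=43], [41=42]}} (3 elements).


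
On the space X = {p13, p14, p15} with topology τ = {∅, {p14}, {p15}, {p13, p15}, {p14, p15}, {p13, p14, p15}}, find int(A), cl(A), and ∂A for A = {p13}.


int(A) = ∅, cl(A) = {p13}, ∂A = {p13}.

Closed sets in (X, τ) are complements of opens:
  closed(X, τ) = {∅, {p13}, {p14}, {p13, p14}, {p13, p15}, {p13, p14, p15}}.
int(A) = ⋃ {U ∈ τ : U ⊆ A}. Opens contained in A: ∅.
Taking the union of these: int(A) = ∅.
cl(A) = ⋂ {C closed : A ⊆ C}. Closed sets containing A: {p13}, {p13, p14}, {p13, p15}, {p13, p14, p15}.
Intersecting these: cl(A) = {p13}.
∂A = cl(A) ∖ int(A) = {p13} ∖ ∅ = {p13}.


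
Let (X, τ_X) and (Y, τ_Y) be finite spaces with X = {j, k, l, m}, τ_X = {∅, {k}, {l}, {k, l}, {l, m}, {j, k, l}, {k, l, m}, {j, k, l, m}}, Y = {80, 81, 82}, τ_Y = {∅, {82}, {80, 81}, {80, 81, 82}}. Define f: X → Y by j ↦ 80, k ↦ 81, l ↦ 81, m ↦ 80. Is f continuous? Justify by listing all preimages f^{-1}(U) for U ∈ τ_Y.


f IS continuous.

Compute f^{-1}(U) for each U ∈ τ_Y:
  U = ∅: f^{-1}(U) = ∅ ∈ τ_X ✓.
  U = {82}: f^{-1}(U) = ∅ ∈ τ_X ✓.
  U = {80, 81}: f^{-1}(U) = {j, k, l, m} ∈ τ_X ✓.
  U = {80, 81, 82}: f^{-1}(U) = {j, k, l, m} ∈ τ_X ✓.
Every preimage lies in τ_X, so f IS continuous.


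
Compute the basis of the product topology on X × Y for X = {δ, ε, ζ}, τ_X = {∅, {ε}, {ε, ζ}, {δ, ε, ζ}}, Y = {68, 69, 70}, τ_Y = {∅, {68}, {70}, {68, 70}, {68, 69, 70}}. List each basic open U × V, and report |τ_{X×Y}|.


Basis B = {∅ × ∅, {ε} × {68}, {ε} × {70}, {ε} × {68, 70}, {ε, ζ} × {68}, {ε, ζ} × {70}, {δ, ε, ζ} × {68}, {δ, ε, ζ} × {70}, {ε} × {68, 69, 70}, {ε, ζ} × {68, 70}, {δ, ε, ζ} × {68, 70}, {ε, ζ} × {68, 69, 70}, {δ, ε, ζ} × {68, 69, 70}}; |τ_{X×Y}| = 30.

Enumerate products U × V with U ∈ τ_X, V ∈ τ_Y (deduplicated):
  ∅ × ∅ = {} (∅)
  {ε} × {68} = {(ε,68)}
  {ε} × {70} = {(ε,70)}
  {ε} × {68, 70} = {(ε,68), (ε,70)}
  {ε, ζ} × {68} = {(ε,68), (ζ,68)}
  {ε, ζ} × {70} = {(ε,70), (ζ,70)}
  {δ, ε, ζ} × {68} = {(δ,68), (ε,68), (ζ,68)}
  {δ, ε, ζ} × {70} = {(δ,70), (ε,70), (ζ,70)}
  {ε} × {68, 69, 70} = {(ε,68), (ε,69), (ε,70)}
  {ε, ζ} × {68, 70} = {(ε,68), (ε,70), (ζ,68), (ζ,70)}
  {δ, ε, ζ} × {68, 70} = {(δ,68), (δ,70), (ε,68), (ε,70), (ζ,68), (ζ,70)}
  {ε, ζ} × {68, 69, 70} = {(ε,68), (ε,69), (ε,70), (ζ,68), (ζ,69), (ζ,70)}
  {δ, ε, ζ} × {68, 69, 70} = {(δ,68), (δ,69), (δ,70), (ε,68), (ε,69), (ε,70), (ζ,68), (ζ,69), (ζ,70)}
These 13 distinct sets form the basis B.
Close under arbitrary unions to get τ_{X×Y}; counting gives |τ_{X×Y}| = 30.


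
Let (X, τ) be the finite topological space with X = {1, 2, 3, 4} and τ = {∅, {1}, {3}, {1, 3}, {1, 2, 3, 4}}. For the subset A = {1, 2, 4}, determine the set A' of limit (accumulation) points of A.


A' = {2, 4}

For each x ∈ X, list the open sets U ∈ τ with x ∈ U, then check whether U ∩ (A ∖ {x}) ≠ ∅ for every such U.
  x = 1: open {1} ∋ x has {1} ∩ (A ∖ {1}) = ∅, so x is NOT a limit point.
  x = 2: opens ∋ x are {1, 2, 3, 4}; each meets A ∖ {2}, so x IS a limit point.
  x = 3: open {3} ∋ x has {3} ∩ (A ∖ {3}) = ∅, so x is NOT a limit point.
  x = 4: opens ∋ x are {1, 2, 3, 4}; each meets A ∖ {4}, so x IS a limit point.
Collecting: A' = {2, 4}.


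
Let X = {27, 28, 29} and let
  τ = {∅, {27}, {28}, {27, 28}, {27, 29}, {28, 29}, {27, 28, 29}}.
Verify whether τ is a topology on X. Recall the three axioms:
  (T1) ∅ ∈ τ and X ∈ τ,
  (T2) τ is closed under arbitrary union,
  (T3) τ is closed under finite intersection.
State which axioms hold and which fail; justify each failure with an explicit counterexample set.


τ is NOT a topology on X.

Axiom (T1): ∅ ∈ τ? Yes; X ∈ τ? Yes.
Axiom (T2/T3): check pairwise unions and intersections of members of τ.
Counterexample for (T3): {27, 29} ∩ {28, 29} = {29} ∉ τ. Therefore τ is NOT a topology.


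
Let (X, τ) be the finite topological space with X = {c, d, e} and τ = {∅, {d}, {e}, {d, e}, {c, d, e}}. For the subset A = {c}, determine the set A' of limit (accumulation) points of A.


A' = ∅

For each x ∈ X, list the open sets U ∈ τ with x ∈ U, then check whether U ∩ (A ∖ {x}) ≠ ∅ for every such U.
  x = c: open {c, d, e} ∋ x has {c, d, e} ∩ (A ∖ {c}) = ∅, so x is NOT a limit point.
  x = d: open {d} ∋ x has {d} ∩ (A ∖ {d}) = ∅, so x is NOT a limit point.
  x = e: open {e} ∋ x has {e} ∩ (A ∖ {e}) = ∅, so x is NOT a limit point.
Collecting: A' = ∅.


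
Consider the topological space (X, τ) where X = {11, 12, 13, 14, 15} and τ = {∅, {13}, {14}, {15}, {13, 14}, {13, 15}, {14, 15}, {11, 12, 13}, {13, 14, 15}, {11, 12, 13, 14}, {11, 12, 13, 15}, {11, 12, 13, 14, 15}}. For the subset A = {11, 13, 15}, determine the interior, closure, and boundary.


int(A) = {13, 15}, cl(A) = {11, 12, 13, 15}, ∂A = {11, 12}.

Closed sets in (X, τ) are complements of opens:
  closed(X, τ) = {∅, {14}, {15}, {11, 12}, {14, 15}, {11, 12, 13}, {11, 12, 14}, {11, 12, 15}, {11, 12, 13, 14}, {11, 12, 13, 15}, {11, 12, 14, 15}, {11, 12, 13, 14, 15}}.
int(A) = ⋃ {U ∈ τ : U ⊆ A}. Opens contained in A: ∅, {13}, {15}, {13, 15}.
Taking the union of these: int(A) = {13, 15}.
cl(A) = ⋂ {C closed : A ⊆ C}. Closed sets containing A: {11, 12, 13, 15}, {11, 12, 13, 14, 15}.
Intersecting these: cl(A) = {11, 12, 13, 15}.
∂A = cl(A) ∖ int(A) = {11, 12, 13, 15} ∖ {13, 15} = {11, 12}.


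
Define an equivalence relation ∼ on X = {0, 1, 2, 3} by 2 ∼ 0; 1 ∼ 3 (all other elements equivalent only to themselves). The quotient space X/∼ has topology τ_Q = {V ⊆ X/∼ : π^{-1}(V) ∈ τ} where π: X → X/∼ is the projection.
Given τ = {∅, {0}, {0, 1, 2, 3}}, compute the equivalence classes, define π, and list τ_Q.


X/∼ = {[0=2], [1=3]}; |τ_Q| = 2.

Equivalence classes: [0=2], [1=3].
Quotient map π: X → X/∼ sends 0 ↦ [0=2], 1 ↦ [1=3], 2 ↦ [0=2], 3 ↦ [1=3].
For each subset V ⊆ X/∼, compute π^{-1}(V) ⊆ X and check whether π^{-1}(V) ∈ τ. V is open in τ_Q iff π^{-1}(V) ∈ τ.
  V = {}: π^{-1}(V) = ∅ ∈ τ ✓.
  V = {[0=2]}: π^{-1}(V) = {0, 2} ∉ τ ✗.
  V = {[1=3]}: π^{-1}(V) = {1, 3} ∉ τ ✗.
  V = {[0=2], [1=3]}: π^{-1}(V) = {0, 1, 2, 3} ∈ τ ✓.
Open sets in the quotient: τ_Q = {{}, {[0=2], [1=3]}} (2 elements).


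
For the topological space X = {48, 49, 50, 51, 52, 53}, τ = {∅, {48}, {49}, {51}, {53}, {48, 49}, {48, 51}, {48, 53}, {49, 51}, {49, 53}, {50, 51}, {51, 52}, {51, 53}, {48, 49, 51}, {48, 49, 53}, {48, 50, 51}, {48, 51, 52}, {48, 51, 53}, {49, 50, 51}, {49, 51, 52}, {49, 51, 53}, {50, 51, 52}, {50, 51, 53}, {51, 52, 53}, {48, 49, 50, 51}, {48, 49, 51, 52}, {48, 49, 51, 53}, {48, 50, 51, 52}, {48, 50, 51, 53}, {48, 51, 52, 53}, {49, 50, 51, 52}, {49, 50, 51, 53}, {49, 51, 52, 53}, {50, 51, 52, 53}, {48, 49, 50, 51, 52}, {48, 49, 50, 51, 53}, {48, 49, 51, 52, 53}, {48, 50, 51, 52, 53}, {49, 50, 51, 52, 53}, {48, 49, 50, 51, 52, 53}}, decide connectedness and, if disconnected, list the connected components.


(X, τ) is disconnected; components = [{48}, {49}, {53}, {50, 51, 52}].

Find clopen sets (U ∈ τ with X ∖ U ∈ τ):
  U = ∅, X ∖ U = {48, 49, 50, 51, 52, 53} — both open, so U is clopen.
  U = {48}, X ∖ U = {49, 50, 51, 52, 53} — both open, so U is clopen.
  U = {49}, X ∖ U = {48, 50, 51, 52, 53} — both open, so U is clopen.
  U = {53}, X ∖ U = {48, 49, 50, 51, 52} — both open, so U is clopen.
  U = {48, 49}, X ∖ U = {50, 51, 52, 53} — both open, so U is clopen.
  U = {48, 53}, X ∖ U = {49, 50, 51, 52} — both open, so U is clopen.
  U = {49, 53}, X ∖ U = {48, 50, 51, 52} — both open, so U is clopen.
  U = {48, 49, 53}, X ∖ U = {50, 51, 52} — both open, so U is clopen.
  U = {50, 51, 52}, X ∖ U = {48, 49, 53} — both open, so U is clopen.
  U = {48, 50, 51, 52}, X ∖ U = {49, 53} — both open, so U is clopen.
  U = {49, 50, 51, 52}, X ∖ U = {48, 53} — both open, so U is clopen.
  U = {50, 51, 52, 53}, X ∖ U = {48, 49} — both open, so U is clopen.
  U = {48, 49, 50, 51, 52}, X ∖ U = {53} — both open, so U is clopen.
  U = {48, 50, 51, 52, 53}, X ∖ U = {49} — both open, so U is clopen.
  U = {49, 50, 51, 52, 53}, X ∖ U = {48} — both open, so U is clopen.
  U = {48, 49, 50, 51, 52, 53}, X ∖ U = ∅ — both open, so U is clopen.
Nontrivial clopen(s) exist: e.g. {49, 50, 51, 52}. So (X, τ) is disconnected.
Compute connected components by grouping points that agree on all clopens:
  component: {48}
  component: {49}
  component: {53}
  component: {50, 51, 52}


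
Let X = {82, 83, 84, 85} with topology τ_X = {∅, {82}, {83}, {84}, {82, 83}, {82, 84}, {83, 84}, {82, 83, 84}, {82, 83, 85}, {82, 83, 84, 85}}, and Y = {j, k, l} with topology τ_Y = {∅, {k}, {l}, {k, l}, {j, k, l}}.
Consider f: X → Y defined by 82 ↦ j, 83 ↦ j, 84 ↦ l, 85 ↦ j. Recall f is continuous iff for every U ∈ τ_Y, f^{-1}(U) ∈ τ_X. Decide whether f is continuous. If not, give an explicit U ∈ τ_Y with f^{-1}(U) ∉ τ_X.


f IS continuous.

Compute f^{-1}(U) for each U ∈ τ_Y:
  U = ∅: f^{-1}(U) = ∅ ∈ τ_X ✓.
  U = {k}: f^{-1}(U) = ∅ ∈ τ_X ✓.
  U = {l}: f^{-1}(U) = {84} ∈ τ_X ✓.
  U = {k, l}: f^{-1}(U) = {84} ∈ τ_X ✓.
  U = {j, k, l}: f^{-1}(U) = {82, 83, 84, 85} ∈ τ_X ✓.
Every preimage lies in τ_X, so f IS continuous.


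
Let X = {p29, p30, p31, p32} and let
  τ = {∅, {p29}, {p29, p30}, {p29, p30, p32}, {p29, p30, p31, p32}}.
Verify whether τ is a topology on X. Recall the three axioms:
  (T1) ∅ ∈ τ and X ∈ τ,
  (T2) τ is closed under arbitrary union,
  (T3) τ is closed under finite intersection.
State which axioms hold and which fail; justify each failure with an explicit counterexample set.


τ IS a topology on X.

Axiom (T1): ∅ ∈ τ? Yes; X ∈ τ? Yes.
Axiom (T2/T3): check pairwise unions and intersections of members of τ.
All pairwise intersections and unions checked — each lies in τ. Therefore τ satisfies (T1), (T2), (T3): it IS a topology on X.


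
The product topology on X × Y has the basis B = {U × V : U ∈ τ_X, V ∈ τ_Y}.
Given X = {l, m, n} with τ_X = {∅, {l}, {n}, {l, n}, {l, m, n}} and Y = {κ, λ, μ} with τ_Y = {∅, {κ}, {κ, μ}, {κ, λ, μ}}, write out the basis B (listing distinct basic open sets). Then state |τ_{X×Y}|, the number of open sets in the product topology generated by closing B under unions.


Basis B = {∅ × ∅, {l} × {κ}, {n} × {κ}, {l} × {κ, μ}, {l, n} × {κ}, {n} × {κ, μ}, {l} × {κ, λ, μ}, {l, m, n} × {κ}, {n} × {κ, λ, μ}, {l, n} × {κ, μ}, {l, n} × {κ, λ, μ}, {l, m, n} × {κ, μ}, {l, m, n} × {κ, λ, μ}}; |τ_{X×Y}| = 30.

Enumerate products U × V with U ∈ τ_X, V ∈ τ_Y (deduplicated):
  ∅ × ∅ = {} (∅)
  {l} × {κ} = {(l,κ)}
  {n} × {κ} = {(n,κ)}
  {l} × {κ, μ} = {(l,κ), (l,μ)}
  {l, n} × {κ} = {(l,κ), (n,κ)}
  {n} × {κ, μ} = {(n,κ), (n,μ)}
  {l} × {κ, λ, μ} = {(l,κ), (l,λ), (l,μ)}
  {l, m, n} × {κ} = {(l,κ), (m,κ), (n,κ)}
  {n} × {κ, λ, μ} = {(n,κ), (n,λ), (n,μ)}
  {l, n} × {κ, μ} = {(l,κ), (l,μ), (n,κ), (n,μ)}
  {l, n} × {κ, λ, μ} = {(l,κ), (l,λ), (l,μ), (n,κ), (n,λ), (n,μ)}
  {l, m, n} × {κ, μ} = {(l,κ), (l,μ), (m,κ), (m,μ), (n,κ), (n,μ)}
  {l, m, n} × {κ, λ, μ} = {(l,κ), (l,λ), (l,μ), (m,κ), (m,λ), (m,μ), (n,κ), (n,λ), (n,μ)}
These 13 distinct sets form the basis B.
Close under arbitrary unions to get τ_{X×Y}; counting gives |τ_{X×Y}| = 30.


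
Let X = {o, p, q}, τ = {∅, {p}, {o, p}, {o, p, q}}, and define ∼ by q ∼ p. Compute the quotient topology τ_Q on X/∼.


X/∼ = {[o], [p=q]}; |τ_Q| = 2.

Equivalence classes: [o], [p=q].
Quotient map π: X → X/∼ sends o ↦ [o], p ↦ [p=q], q ↦ [p=q].
For each subset V ⊆ X/∼, compute π^{-1}(V) ⊆ X and check whether π^{-1}(V) ∈ τ. V is open in τ_Q iff π^{-1}(V) ∈ τ.
  V = {}: π^{-1}(V) = ∅ ∈ τ ✓.
  V = {[o]}: π^{-1}(V) = {o} ∉ τ ✗.
  V = {[p=q]}: π^{-1}(V) = {p, q} ∉ τ ✗.
  V = {[o], [p=q]}: π^{-1}(V) = {o, p, q} ∈ τ ✓.
Open sets in the quotient: τ_Q = {{}, {[o], [p=q]}} (2 elements).


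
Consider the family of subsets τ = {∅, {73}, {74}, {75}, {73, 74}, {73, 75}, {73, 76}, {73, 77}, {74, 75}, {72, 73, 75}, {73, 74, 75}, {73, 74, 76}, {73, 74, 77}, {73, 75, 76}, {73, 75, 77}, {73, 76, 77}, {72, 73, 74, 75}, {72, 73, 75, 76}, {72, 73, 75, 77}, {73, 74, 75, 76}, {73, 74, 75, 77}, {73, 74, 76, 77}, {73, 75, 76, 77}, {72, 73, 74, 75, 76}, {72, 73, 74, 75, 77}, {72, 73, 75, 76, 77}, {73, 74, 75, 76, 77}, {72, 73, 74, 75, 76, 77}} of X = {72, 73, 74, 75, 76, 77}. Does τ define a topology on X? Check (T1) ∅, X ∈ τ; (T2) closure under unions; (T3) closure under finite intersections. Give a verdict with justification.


τ IS a topology on X.

Axiom (T1): ∅ ∈ τ? Yes; X ∈ τ? Yes.
Axiom (T2/T3): check pairwise unions and intersections of members of τ.
All pairwise intersections and unions checked — each lies in τ. Therefore τ satisfies (T1), (T2), (T3): it IS a topology on X.


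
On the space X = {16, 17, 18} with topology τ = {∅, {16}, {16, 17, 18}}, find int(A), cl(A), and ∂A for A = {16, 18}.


int(A) = {16}, cl(A) = {16, 17, 18}, ∂A = {17, 18}.

Closed sets in (X, τ) are complements of opens:
  closed(X, τ) = {∅, {17, 18}, {16, 17, 18}}.
int(A) = ⋃ {U ∈ τ : U ⊆ A}. Opens contained in A: ∅, {16}.
Taking the union of these: int(A) = {16}.
cl(A) = ⋂ {C closed : A ⊆ C}. Closed sets containing A: {16, 17, 18}.
Intersecting these: cl(A) = {16, 17, 18}.
∂A = cl(A) ∖ int(A) = {16, 17, 18} ∖ {16} = {17, 18}.


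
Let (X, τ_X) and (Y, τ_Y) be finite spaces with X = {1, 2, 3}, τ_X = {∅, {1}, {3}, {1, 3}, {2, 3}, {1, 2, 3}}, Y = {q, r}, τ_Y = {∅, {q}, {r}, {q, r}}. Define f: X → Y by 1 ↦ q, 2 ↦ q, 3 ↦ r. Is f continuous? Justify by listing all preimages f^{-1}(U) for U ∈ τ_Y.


f is NOT continuous.

Compute f^{-1}(U) for each U ∈ τ_Y:
  U = ∅: f^{-1}(U) = ∅ ∈ τ_X ✓.
  U = {q}: f^{-1}(U) = {1, 2} ∉ τ_X ✗.
  U = {r}: f^{-1}(U) = {3} ∈ τ_X ✓.
  U = {q, r}: f^{-1}(U) = {1, 2, 3} ∈ τ_X ✓.
Found U = {q} with f^{-1}(U) = {1, 2} not in τ_X. Therefore f is NOT continuous.


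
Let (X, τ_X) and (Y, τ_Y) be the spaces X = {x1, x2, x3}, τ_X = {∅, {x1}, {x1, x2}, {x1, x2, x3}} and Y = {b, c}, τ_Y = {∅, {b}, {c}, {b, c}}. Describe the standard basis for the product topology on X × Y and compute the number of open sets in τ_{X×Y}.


Basis B = {∅ × ∅, {x1} × {b}, {x1} × {c}, {x1} × {b, c}, {x1, x2} × {b}, {x1, x2} × {c}, {x1, x2, x3} × {b}, {x1, x2, x3} × {c}, {x1, x2} × {b, c}, {x1, x2, x3} × {b, c}}; |τ_{X×Y}| = 16.

Enumerate products U × V with U ∈ τ_X, V ∈ τ_Y (deduplicated):
  ∅ × ∅ = {} (∅)
  {x1} × {b} = {(x1,b)}
  {x1} × {c} = {(x1,c)}
  {x1} × {b, c} = {(x1,b), (x1,c)}
  {x1, x2} × {b} = {(x1,b), (x2,b)}
  {x1, x2} × {c} = {(x1,c), (x2,c)}
  {x1, x2, x3} × {b} = {(x1,b), (x2,b), (x3,b)}
  {x1, x2, x3} × {c} = {(x1,c), (x2,c), (x3,c)}
  {x1, x2} × {b, c} = {(x1,b), (x1,c), (x2,b), (x2,c)}
  {x1, x2, x3} × {b, c} = {(x1,b), (x1,c), (x2,b), (x2,c), (x3,b), (x3,c)}
These 10 distinct sets form the basis B.
Close under arbitrary unions to get τ_{X×Y}; counting gives |τ_{X×Y}| = 16.
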